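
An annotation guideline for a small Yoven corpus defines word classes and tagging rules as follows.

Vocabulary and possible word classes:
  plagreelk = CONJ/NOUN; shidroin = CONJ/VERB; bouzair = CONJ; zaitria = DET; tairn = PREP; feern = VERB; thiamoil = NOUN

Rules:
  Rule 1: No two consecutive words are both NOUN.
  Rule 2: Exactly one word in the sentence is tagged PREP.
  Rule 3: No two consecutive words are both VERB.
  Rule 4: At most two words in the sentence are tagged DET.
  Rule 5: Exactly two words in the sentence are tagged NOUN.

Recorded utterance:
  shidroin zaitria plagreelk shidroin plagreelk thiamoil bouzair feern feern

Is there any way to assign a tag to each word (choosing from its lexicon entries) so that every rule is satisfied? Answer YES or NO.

Candidates per position — 1:shidroin {CONJ,VERB}; 2:zaitria {DET}; 3:plagreelk {CONJ,NOUN}; 4:shidroin {CONJ,VERB}; 5:plagreelk {CONJ,NOUN}; 6:thiamoil {NOUN}; 7:bouzair {CONJ}; 8:feern {VERB}; 9:feern {VERB}.
Rule 2 cannot be satisfied by any choice of tags from the lexicon.
So there is no consistent tagging.

NO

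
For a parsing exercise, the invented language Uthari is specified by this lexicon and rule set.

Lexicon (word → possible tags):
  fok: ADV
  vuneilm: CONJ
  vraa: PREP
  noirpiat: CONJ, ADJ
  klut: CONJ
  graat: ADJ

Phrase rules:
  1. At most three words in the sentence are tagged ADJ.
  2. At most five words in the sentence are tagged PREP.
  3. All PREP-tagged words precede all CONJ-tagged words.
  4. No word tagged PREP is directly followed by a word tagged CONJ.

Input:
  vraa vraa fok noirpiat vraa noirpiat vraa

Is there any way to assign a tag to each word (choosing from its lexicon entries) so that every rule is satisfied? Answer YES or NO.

Candidates per position — 1:vraa {PREP}; 2:vraa {PREP}; 3:fok {ADV}; 4:noirpiat {CONJ,ADJ}; 5:vraa {PREP}; 6:noirpiat {CONJ,ADJ}; 7:vraa {PREP}.
One satisfying assignment: PREP PREP ADV ADJ PREP ADJ PREP.
Checking: rule 1 satisfied; rule 2 satisfied; rule 3 satisfied; rule 4 satisfied.

YES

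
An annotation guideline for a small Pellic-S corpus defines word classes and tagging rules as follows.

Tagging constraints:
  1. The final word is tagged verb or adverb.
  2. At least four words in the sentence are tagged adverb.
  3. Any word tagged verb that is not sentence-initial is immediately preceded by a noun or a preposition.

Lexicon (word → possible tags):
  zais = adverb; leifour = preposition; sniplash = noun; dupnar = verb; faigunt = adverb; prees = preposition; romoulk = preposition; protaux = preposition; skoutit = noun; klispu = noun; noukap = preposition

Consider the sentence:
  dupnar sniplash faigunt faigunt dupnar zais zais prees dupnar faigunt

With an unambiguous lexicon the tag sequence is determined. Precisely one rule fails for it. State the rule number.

3

Fixed tagging: verb noun adverb adverb verb adverb adverb preposition verb adverb.
Rule check: R1 ok, R2 ok, R3 fails.
Only rule 3 fails.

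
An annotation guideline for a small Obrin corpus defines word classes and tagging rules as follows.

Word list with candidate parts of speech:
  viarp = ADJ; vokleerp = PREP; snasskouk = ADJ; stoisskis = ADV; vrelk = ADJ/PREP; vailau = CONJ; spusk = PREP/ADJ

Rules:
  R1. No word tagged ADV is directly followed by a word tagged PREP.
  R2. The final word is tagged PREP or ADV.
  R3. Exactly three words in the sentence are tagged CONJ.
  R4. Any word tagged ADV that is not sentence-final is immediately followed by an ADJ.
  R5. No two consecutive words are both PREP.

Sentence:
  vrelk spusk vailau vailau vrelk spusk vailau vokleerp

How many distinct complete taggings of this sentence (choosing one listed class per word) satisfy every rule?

9

Candidates per position — 1:vrelk {ADJ,PREP}; 2:spusk {PREP,ADJ}; 3:vailau {CONJ}; 4:vailau {CONJ}; 5:vrelk {ADJ,PREP}; 6:spusk {PREP,ADJ}; 7:vailau {CONJ}; 8:vokleerp {PREP}.
There are 16 candidate sequences in total.
Checking each against the rules leaves 9 sequences.
Count = 9.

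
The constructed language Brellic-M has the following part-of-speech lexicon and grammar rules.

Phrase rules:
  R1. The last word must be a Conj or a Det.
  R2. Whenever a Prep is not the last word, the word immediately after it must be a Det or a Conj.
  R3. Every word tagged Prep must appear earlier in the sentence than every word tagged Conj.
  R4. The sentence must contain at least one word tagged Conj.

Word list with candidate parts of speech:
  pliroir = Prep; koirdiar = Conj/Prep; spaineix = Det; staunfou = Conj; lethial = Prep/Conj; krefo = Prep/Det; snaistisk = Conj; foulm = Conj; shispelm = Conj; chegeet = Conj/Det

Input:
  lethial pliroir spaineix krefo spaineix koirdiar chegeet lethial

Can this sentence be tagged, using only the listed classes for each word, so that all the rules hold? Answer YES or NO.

Candidates per position — 1:lethial {Prep,Conj}; 2:pliroir {Prep}; 3:spaineix {Det}; 4:krefo {Prep,Det}; 5:spaineix {Det}; 6:koirdiar {Conj,Prep}; 7:chegeet {Conj,Det}; 8:lethial {Prep,Conj}.
Every candidate sequence violates at least one rule; no consistent tagging exists.

NO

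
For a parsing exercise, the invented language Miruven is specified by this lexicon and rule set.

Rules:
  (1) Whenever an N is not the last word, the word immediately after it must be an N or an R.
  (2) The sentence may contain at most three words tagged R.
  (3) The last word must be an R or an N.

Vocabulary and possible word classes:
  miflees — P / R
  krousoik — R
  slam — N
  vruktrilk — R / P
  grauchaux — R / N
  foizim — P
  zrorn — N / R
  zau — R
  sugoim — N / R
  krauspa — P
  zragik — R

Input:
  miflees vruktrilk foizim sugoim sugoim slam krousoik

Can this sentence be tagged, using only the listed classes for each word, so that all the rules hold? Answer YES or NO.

Candidates per position — 1:miflees {P,R}; 2:vruktrilk {R,P}; 3:foizim {P}; 4:sugoim {N,R}; 5:sugoim {N,R}; 6:slam {N}; 7:krousoik {R}.
One satisfying assignment: P R P R N N R.
Rule-by-rule: rule 1 satisfied; rule 2 satisfied; rule 3 satisfied.

YES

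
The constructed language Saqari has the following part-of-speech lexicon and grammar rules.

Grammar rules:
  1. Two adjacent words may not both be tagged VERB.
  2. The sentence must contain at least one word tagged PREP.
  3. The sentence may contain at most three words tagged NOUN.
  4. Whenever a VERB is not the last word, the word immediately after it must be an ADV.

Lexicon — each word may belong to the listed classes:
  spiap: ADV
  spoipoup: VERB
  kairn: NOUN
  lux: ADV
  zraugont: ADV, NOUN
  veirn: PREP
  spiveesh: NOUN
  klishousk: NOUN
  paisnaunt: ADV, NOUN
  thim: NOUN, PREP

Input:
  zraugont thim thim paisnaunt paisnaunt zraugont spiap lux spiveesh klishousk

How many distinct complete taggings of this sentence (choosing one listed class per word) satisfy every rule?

Candidates per position — 1:zraugont {ADV,NOUN}; 2:thim {NOUN,PREP}; 3:thim {NOUN,PREP}; 4:paisnaunt {ADV,NOUN}; 5:paisnaunt {ADV,NOUN}; 6:zraugont {ADV,NOUN}; 7:spiap {ADV}; 8:lux {ADV}; 9:spiveesh {NOUN}; 10:klishousk {NOUN}.
There are 64 candidate sequences in total.
Checking each against the rules leaves 7 sequences.
Count = 7.

7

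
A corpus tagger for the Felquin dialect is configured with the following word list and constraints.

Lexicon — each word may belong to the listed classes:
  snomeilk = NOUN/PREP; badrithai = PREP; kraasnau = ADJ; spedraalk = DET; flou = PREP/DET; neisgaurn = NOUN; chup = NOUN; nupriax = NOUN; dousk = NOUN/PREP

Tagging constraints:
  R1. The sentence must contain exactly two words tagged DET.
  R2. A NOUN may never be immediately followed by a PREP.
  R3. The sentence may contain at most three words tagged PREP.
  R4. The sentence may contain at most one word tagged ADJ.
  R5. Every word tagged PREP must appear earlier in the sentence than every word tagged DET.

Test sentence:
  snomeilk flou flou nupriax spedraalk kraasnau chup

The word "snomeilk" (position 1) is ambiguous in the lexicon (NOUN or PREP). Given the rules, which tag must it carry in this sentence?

PREP

Candidates per position — 1:snomeilk {NOUN,PREP}; 2:flou {PREP,DET}; 3:flou {PREP,DET}; 4:nupriax {NOUN}; 5:spedraalk {DET}; 6:kraasnau {ADJ}; 7:chup {NOUN}.
Position 1: the remaining choice is settled jointly with positions 2, 3 — only PREP at position 1 is part of a tagging that satisfies every rule.
The only consistent sequence is: PREP PREP DET NOUN DET ADJ NOUN.
Rule-by-rule: rule 1 holds; rule 2 holds; rule 3 holds; rule 4 holds; rule 5 holds.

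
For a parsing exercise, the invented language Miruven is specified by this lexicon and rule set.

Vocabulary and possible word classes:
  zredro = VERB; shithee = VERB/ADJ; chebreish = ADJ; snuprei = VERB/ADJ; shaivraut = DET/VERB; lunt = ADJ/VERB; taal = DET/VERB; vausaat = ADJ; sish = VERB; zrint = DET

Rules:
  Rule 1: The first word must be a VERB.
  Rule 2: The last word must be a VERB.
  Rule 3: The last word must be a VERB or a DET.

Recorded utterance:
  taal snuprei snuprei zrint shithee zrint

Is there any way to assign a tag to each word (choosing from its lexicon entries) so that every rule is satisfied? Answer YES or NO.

NO

Candidates per position — 1:taal {DET,VERB}; 2:snuprei {VERB,ADJ}; 3:snuprei {VERB,ADJ}; 4:zrint {DET}; 5:shithee {VERB,ADJ}; 6:zrint {DET}.
Rule 2 cannot be satisfied by any choice of tags from the lexicon.
So there is no consistent tagging.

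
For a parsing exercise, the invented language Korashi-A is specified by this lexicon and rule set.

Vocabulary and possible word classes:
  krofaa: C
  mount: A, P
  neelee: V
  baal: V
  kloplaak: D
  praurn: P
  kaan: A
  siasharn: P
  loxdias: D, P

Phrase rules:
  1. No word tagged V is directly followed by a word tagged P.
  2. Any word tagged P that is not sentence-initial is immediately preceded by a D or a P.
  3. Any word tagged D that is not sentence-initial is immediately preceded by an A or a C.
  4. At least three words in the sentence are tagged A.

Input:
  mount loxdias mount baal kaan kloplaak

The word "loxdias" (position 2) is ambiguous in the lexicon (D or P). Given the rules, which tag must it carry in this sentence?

Candidates per position — 1:mount {A,P}; 2:loxdias {D,P}; 3:mount {A,P}; 4:baal {V}; 5:kaan {A}; 6:kloplaak {D}.
At position 1, choosing P makes rule 4 impossible to satisfy; hence A.
At position 2, choosing P makes rule 2 impossible to satisfy; hence D.
At position 3, choosing P makes rule 4 impossible to satisfy; hence A.
The unique satisfying tagging is: A D A V A D.
Verifying each rule — rule 1 holds; rule 2 holds; rule 3 holds; rule 4 holds.

D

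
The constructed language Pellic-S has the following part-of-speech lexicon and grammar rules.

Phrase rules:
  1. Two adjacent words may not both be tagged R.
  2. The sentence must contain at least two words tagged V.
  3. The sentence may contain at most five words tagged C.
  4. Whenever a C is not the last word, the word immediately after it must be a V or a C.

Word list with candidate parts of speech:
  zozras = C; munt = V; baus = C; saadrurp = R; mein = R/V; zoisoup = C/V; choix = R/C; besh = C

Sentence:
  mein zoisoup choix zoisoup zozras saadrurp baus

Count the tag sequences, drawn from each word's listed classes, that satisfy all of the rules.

0

Candidates per position — 1:mein {R,V}; 2:zoisoup {C,V}; 3:choix {R,C}; 4:zoisoup {C,V}; 5:zozras {C}; 6:saadrurp {R}; 7:baus {C}.
There are 16 candidate sequences in total.
Rule 4 cannot be satisfied by any choice of tags from the lexicon.
So there is no consistent tagging.
Count = 0.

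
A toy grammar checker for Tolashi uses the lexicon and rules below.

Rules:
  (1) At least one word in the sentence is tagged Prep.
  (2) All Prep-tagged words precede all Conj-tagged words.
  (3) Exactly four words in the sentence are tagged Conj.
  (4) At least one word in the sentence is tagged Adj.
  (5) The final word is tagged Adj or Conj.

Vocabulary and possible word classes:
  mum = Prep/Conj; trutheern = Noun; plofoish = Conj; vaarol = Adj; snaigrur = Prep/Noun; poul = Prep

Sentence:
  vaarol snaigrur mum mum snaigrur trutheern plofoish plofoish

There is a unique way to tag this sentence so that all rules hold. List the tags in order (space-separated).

Candidates per position — 1:vaarol {Adj}; 2:snaigrur {Prep,Noun}; 3:mum {Prep,Conj}; 4:mum {Prep,Conj}; 5:snaigrur {Prep,Noun}; 6:trutheern {Noun}; 7:plofoish {Conj}; 8:plofoish {Conj}.
If word 3 were Prep, no tagging could satisfy rule 3; so word 3 is Conj.
If word 4 were Prep, no tagging could satisfy rule 2; so word 4 is Conj.
If word 5 were Prep, no tagging could satisfy rule 2; so word 5 is Noun.
If word 2 were Noun, no tagging could satisfy rule 1; so word 2 is Prep.
That leaves exactly one tagging: Adj Prep Conj Conj Noun Noun Conj Conj.
Rule-by-rule: rule 1 ok; rule 2 ok; rule 3 ok; rule 4 ok; rule 5 ok.

Adj Prep Conj Conj Noun Noun Conj Conj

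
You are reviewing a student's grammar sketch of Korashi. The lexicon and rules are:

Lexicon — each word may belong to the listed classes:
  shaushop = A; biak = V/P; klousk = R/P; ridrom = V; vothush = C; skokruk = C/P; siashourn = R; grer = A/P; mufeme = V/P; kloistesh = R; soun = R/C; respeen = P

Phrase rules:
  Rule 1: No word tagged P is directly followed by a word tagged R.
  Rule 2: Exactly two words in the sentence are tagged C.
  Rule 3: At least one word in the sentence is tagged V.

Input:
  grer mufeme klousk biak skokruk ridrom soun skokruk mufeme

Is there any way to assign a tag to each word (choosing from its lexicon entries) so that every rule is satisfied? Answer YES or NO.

Candidates per position — 1:grer {A,P}; 2:mufeme {V,P}; 3:klousk {R,P}; 4:biak {V,P}; 5:skokruk {C,P}; 6:ridrom {V}; 7:soun {R,C}; 8:skokruk {C,P}; 9:mufeme {V,P}.
One satisfying assignment: A P P P C V R C V.
Rule-by-rule: rule 1 ok; rule 2 ok; rule 3 ok.

YES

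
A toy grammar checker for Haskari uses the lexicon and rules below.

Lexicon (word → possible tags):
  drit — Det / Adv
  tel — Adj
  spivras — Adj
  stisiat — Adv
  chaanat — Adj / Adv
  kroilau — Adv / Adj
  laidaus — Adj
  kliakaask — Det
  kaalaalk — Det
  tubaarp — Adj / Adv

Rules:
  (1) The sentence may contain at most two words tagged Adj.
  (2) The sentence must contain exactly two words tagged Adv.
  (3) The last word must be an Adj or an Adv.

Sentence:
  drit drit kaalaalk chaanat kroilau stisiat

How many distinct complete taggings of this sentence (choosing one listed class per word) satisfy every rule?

Candidates per position — 1:drit {Det,Adv}; 2:drit {Det,Adv}; 3:kaalaalk {Det}; 4:chaanat {Adj,Adv}; 5:kroilau {Adv,Adj}; 6:stisiat {Adv}.
There are 16 candidate sequences in total.
The sequences that satisfy every rule: Det Det Det Adj Adv Adv; Det Det Det Adv Adj Adv; Det Adv Det Adj Adj Adv; Adv Det Det Adj Adj Adv.
Count = 4.

4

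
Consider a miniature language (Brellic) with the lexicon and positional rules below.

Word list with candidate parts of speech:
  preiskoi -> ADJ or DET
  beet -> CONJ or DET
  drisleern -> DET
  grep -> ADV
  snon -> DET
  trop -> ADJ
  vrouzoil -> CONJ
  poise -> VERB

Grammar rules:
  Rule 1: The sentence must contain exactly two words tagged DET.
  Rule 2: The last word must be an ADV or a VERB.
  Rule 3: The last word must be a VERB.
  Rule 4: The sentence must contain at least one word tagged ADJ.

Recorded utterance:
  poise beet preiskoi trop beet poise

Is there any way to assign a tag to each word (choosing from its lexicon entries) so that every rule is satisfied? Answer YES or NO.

YES

Candidates per position — 1:poise {VERB}; 2:beet {CONJ,DET}; 3:preiskoi {ADJ,DET}; 4:trop {ADJ}; 5:beet {CONJ,DET}; 6:poise {VERB}.
One satisfying assignment: VERB CONJ DET ADJ DET VERB.
Rule-by-rule: rule 1 holds; rule 2 holds; rule 3 holds; rule 4 holds.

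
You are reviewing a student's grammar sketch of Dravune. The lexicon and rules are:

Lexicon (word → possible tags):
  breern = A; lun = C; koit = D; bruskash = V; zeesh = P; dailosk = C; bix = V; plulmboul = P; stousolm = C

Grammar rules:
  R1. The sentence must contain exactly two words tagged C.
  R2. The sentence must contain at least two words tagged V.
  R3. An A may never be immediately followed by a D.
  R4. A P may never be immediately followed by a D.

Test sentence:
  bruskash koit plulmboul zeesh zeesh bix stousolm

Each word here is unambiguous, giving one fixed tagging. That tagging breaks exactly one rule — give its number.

1

Fixed tagging: V D P P P V C.
Applying the rules: R1 ✗, R2 ✓, R3 ✓, R4 ✓.
Only rule 1 fails.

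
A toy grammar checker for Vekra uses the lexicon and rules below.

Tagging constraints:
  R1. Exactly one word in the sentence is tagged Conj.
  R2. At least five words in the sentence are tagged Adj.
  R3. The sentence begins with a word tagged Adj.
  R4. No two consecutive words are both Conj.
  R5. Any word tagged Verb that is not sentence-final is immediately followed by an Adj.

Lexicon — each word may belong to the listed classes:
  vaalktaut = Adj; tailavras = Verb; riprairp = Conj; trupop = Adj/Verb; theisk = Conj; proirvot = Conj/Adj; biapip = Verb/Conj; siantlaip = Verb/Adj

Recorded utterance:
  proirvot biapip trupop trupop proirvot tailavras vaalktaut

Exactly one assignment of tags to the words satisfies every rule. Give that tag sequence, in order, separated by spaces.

Adj Conj Adj Adj Adj Verb Adj

Candidates per position — 1:proirvot {Conj,Adj}; 2:biapip {Verb,Conj}; 3:trupop {Adj,Verb}; 4:trupop {Adj,Verb}; 5:proirvot {Conj,Adj}; 6:tailavras {Verb}; 7:vaalktaut {Adj}.
Position 1: Conj is ruled out by rule 2; that leaves Adj.
Position 3: Verb is ruled out by rule 2; that leaves Adj.
Position 4: Verb is ruled out by rule 2; that leaves Adj.
Position 5: Conj is ruled out by rule 2; that leaves Adj.
Position 2: Verb is ruled out by rule 1; that leaves Conj.
The only consistent sequence is: Adj Conj Adj Adj Adj Verb Adj.
Verifying each rule — rule 1 satisfied; rule 2 satisfied; rule 3 satisfied; rule 4 satisfied; rule 5 satisfied.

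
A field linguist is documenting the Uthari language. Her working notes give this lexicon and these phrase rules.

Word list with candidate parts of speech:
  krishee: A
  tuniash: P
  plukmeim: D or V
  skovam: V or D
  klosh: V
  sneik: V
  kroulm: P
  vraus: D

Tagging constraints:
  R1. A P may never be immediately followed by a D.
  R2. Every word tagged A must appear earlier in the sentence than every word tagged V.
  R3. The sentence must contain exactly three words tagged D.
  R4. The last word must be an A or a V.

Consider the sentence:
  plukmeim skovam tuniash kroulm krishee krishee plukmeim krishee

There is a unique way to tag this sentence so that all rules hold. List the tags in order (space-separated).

D D P P A A D A

Candidates per position — 1:plukmeim {D,V}; 2:skovam {V,D}; 3:tuniash {P}; 4:kroulm {P}; 5:krishee {A}; 6:krishee {A}; 7:plukmeim {D,V}; 8:krishee {A}.
If word 1 were V, no tagging could satisfy rule 2; so word 1 is D.
If word 2 were V, no tagging could satisfy rule 2; so word 2 is D.
If word 7 were V, no tagging could satisfy rule 2; so word 7 is D.
The unique satisfying tagging is: D D P P A A D A.
Rule-by-rule: rule 1 satisfied; rule 2 satisfied; rule 3 satisfied; rule 4 satisfied.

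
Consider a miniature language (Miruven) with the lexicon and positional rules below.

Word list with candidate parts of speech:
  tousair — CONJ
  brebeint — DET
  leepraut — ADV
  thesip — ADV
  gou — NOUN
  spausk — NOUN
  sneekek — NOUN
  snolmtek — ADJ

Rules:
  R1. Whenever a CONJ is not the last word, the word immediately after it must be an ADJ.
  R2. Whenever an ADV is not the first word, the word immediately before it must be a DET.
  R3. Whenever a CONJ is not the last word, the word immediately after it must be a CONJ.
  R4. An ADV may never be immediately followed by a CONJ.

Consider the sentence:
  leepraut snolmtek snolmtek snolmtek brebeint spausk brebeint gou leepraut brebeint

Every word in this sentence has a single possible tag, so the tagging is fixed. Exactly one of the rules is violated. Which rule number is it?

Fixed tagging: ADV ADJ ADJ ADJ DET NOUN DET NOUN ADV DET.
Checking each rule: R1 ok, R2 fails, R3 ok, R4 ok.
Only rule 2 fails.

2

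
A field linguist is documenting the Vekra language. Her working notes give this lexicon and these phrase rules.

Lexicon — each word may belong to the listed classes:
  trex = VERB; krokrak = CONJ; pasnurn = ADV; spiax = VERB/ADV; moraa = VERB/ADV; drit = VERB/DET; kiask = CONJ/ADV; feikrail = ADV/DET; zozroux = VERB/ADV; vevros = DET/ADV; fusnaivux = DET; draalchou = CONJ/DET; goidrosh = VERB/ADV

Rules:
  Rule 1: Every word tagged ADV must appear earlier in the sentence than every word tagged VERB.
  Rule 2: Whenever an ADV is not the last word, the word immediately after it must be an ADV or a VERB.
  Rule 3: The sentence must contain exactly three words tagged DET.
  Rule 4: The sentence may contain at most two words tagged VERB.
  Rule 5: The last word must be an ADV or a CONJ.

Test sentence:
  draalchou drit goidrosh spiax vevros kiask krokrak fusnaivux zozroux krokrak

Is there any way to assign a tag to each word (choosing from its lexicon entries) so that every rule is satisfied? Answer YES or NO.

Candidates per position — 1:draalchou {CONJ,DET}; 2:drit {VERB,DET}; 3:goidrosh {VERB,ADV}; 4:spiax {VERB,ADV}; 5:vevros {DET,ADV}; 6:kiask {CONJ,ADV}; 7:krokrak {CONJ}; 8:fusnaivux {DET}; 9:zozroux {VERB,ADV}; 10:krokrak {CONJ}.
One satisfying assignment: CONJ DET ADV VERB DET CONJ CONJ DET VERB CONJ.
Rule-by-rule: rule 1 satisfied; rule 2 satisfied; rule 3 satisfied; rule 4 satisfied; rule 5 satisfied.

YES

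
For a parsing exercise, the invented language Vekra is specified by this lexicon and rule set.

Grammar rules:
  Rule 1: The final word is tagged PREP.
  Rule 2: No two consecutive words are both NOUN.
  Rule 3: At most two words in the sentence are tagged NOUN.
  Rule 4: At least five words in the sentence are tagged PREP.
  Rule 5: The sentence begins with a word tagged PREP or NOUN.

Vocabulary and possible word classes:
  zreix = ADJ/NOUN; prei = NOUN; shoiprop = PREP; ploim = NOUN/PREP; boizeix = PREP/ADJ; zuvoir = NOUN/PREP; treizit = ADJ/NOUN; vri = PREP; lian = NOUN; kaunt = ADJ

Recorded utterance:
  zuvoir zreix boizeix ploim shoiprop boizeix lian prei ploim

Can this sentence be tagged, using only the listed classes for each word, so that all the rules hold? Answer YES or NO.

Candidates per position — 1:zuvoir {NOUN,PREP}; 2:zreix {ADJ,NOUN}; 3:boizeix {PREP,ADJ}; 4:ploim {NOUN,PREP}; 5:shoiprop {PREP}; 6:boizeix {PREP,ADJ}; 7:lian {NOUN}; 8:prei {NOUN}; 9:ploim {NOUN,PREP}.
Rule 2 cannot be satisfied by any choice of tags from the lexicon.
So there is no consistent tagging.

NO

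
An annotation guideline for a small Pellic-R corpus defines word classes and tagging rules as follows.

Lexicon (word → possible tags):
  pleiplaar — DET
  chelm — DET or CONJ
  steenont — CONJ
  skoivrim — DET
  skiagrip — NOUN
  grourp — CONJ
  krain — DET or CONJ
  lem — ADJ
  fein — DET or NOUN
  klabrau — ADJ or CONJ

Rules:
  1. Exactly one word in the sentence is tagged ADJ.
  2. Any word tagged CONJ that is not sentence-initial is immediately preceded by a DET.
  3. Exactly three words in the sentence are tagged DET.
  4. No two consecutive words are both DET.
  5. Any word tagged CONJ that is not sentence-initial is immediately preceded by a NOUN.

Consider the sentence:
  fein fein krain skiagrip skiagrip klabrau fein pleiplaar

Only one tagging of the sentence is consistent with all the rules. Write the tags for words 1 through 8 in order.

Candidates per position — 1:fein {DET,NOUN}; 2:fein {DET,NOUN}; 3:krain {DET,CONJ}; 4:skiagrip {NOUN}; 5:skiagrip {NOUN}; 6:klabrau {ADJ,CONJ}; 7:fein {DET,NOUN}; 8:pleiplaar {DET}.
Word 6 cannot be CONJ — rule 1 would then fail for every completion. It is ADJ.
Word 7 cannot be DET — rule 4 would then fail for every completion. It is NOUN.
The remaining ambiguous positions (1, 2, 3) are resolved jointly — only one combination satisfies every rule.
The only consistent sequence is: DET NOUN DET NOUN NOUN ADJ NOUN DET.
Check: rule 1 holds; rule 2 holds; rule 3 holds; rule 4 holds; rule 5 holds.

DET NOUN DET NOUN NOUN ADJ NOUN DET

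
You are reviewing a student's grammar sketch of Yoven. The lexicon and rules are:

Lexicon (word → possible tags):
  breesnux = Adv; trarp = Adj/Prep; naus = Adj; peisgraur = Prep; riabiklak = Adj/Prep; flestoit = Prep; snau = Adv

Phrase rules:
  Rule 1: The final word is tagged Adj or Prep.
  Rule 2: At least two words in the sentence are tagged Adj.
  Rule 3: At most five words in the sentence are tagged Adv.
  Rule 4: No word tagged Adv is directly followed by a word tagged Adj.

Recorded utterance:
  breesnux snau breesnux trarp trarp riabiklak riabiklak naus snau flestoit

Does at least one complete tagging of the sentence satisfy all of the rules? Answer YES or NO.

YES

Candidates per position — 1:breesnux {Adv}; 2:snau {Adv}; 3:breesnux {Adv}; 4:trarp {Adj,Prep}; 5:trarp {Adj,Prep}; 6:riabiklak {Adj,Prep}; 7:riabiklak {Adj,Prep}; 8:naus {Adj}; 9:snau {Adv}; 10:flestoit {Prep}.
One satisfying assignment: Adv Adv Adv Prep Adj Adj Adj Adj Adv Prep.
Verifying each rule — rule 1 holds; rule 2 holds; rule 3 holds; rule 4 holds.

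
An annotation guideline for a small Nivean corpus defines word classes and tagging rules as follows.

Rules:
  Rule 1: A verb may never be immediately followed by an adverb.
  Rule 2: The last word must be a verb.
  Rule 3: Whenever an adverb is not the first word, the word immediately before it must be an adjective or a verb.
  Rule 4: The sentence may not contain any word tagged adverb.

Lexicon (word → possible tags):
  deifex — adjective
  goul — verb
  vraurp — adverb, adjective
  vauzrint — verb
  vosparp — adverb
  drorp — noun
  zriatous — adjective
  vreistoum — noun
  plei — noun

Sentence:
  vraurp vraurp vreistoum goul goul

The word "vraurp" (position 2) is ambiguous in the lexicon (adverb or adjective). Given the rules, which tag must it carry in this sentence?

adjective

Candidates per position — 1:vraurp {adverb,adjective}; 2:vraurp {adverb,adjective}; 3:vreistoum {noun}; 4:goul {verb}; 5:goul {verb}.
Position 1: adverb is ruled out by rule 4; that leaves adjective.
Position 2: adverb is ruled out by rule 4; that leaves adjective.
That leaves exactly one tagging: adjective adjective noun verb verb.
Check: rule 1 ok; rule 2 ok; rule 3 ok; rule 4 ok.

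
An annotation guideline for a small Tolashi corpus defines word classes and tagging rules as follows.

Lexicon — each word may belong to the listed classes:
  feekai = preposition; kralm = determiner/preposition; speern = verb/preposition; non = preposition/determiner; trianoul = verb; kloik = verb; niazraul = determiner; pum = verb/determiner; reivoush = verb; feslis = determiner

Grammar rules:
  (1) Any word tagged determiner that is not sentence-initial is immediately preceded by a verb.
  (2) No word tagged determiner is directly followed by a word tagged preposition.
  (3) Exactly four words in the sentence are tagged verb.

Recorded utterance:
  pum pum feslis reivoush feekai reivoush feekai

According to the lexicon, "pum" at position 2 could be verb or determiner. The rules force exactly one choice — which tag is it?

verb

Candidates per position — 1:pum {verb,determiner}; 2:pum {verb,determiner}; 3:feslis {determiner}; 4:reivoush {verb}; 5:feekai {preposition}; 6:reivoush {verb}; 7:feekai {preposition}.
Word 1 cannot be determiner — rule 3 would then fail for every completion. It is verb.
Word 2 cannot be determiner — rule 1 would then fail for every completion. It is verb.
The unique satisfying tagging is: verb verb determiner verb preposition verb preposition.
Checking: rule 1 satisfied; rule 2 satisfied; rule 3 satisfied.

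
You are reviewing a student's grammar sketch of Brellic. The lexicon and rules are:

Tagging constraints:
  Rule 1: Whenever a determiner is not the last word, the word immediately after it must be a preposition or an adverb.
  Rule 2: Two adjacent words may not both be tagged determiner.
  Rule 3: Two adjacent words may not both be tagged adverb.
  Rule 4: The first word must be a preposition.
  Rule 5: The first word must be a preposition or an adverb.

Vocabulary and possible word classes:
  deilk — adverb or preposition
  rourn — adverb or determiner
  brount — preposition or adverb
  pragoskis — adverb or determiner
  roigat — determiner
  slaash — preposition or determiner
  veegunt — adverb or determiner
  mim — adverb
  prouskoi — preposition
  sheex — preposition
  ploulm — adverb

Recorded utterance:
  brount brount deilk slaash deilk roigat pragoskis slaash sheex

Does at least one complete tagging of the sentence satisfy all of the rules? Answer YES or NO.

YES

Candidates per position — 1:brount {preposition,adverb}; 2:brount {preposition,adverb}; 3:deilk {adverb,preposition}; 4:slaash {preposition,determiner}; 5:deilk {adverb,preposition}; 6:roigat {determiner}; 7:pragoskis {adverb,determiner}; 8:slaash {preposition,determiner}; 9:sheex {preposition}.
One satisfying assignment: preposition adverb preposition determiner preposition determiner adverb preposition preposition.
Checking: rule 1 holds; rule 2 holds; rule 3 holds; rule 4 holds; rule 5 holds.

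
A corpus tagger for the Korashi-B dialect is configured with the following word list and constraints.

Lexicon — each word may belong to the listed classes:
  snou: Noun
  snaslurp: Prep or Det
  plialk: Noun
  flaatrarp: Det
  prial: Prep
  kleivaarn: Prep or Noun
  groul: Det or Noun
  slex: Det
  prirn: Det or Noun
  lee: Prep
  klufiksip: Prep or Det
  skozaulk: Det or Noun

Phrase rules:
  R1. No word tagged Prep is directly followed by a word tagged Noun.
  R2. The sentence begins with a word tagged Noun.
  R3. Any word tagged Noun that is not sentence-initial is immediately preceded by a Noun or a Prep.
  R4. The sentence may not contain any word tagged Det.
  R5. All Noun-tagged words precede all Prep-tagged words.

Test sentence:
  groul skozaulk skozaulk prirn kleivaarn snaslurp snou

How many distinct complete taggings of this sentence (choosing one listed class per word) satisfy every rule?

0

Candidates per position — 1:groul {Det,Noun}; 2:skozaulk {Det,Noun}; 3:skozaulk {Det,Noun}; 4:prirn {Det,Noun}; 5:kleivaarn {Prep,Noun}; 6:snaslurp {Prep,Det}; 7:snou {Noun}.
There are 64 candidate sequences in total.
Every candidate sequence violates at least one rule; no consistent tagging exists.
Count = 0.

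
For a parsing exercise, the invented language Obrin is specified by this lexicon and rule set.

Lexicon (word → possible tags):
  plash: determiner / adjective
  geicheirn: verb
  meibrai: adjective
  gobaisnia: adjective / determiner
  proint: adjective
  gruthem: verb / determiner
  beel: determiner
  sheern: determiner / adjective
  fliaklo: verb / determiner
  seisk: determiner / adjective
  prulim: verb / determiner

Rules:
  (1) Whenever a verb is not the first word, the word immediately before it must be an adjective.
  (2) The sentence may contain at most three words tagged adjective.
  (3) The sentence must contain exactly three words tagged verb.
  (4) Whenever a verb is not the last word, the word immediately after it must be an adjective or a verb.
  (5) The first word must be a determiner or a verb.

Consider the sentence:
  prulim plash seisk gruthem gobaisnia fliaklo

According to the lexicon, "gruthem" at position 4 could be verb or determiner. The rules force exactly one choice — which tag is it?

verb

Candidates per position — 1:prulim {verb,determiner}; 2:plash {determiner,adjective}; 3:seisk {determiner,adjective}; 4:gruthem {verb,determiner}; 5:gobaisnia {adjective,determiner}; 6:fliaklo {verb,determiner}.
Word 1 cannot be determiner — rule 3 would then fail for every completion. It is verb.
Word 2 cannot be determiner — rule 4 would then fail for every completion. It is adjective.
Word 4 cannot be determiner — rule 3 would then fail for every completion. It is verb.
Word 5 cannot be determiner — rule 4 would then fail for every completion. It is adjective.
Word 6 cannot be determiner — rule 3 would then fail for every completion. It is verb.
Word 3 cannot be determiner — rule 1 would then fail for every completion. It is adjective.
That leaves exactly one tagging: verb adjective adjective verb adjective verb.
Checking: rule 1 ✓; rule 2 ✓; rule 3 ✓; rule 4 ✓; rule 5 ✓.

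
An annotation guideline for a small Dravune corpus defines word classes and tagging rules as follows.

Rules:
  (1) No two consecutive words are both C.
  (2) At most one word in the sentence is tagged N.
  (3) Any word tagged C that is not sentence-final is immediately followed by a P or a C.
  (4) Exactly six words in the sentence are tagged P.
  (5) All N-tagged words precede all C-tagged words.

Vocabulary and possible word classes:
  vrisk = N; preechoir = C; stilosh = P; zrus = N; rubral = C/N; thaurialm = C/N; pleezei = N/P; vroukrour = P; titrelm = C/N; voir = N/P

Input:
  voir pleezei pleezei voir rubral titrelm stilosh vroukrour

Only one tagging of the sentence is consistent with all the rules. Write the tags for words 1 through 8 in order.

Candidates per position — 1:voir {N,P}; 2:pleezei {N,P}; 3:pleezei {N,P}; 4:voir {N,P}; 5:rubral {C,N}; 6:titrelm {C,N}; 7:stilosh {P}; 8:vroukrour {P}.
Position 1: N is ruled out by rule 4; that leaves P.
Position 2: N is ruled out by rule 4; that leaves P.
Position 3: N is ruled out by rule 4; that leaves P.
Position 4: N is ruled out by rule 4; that leaves P.
The remaining ambiguous positions (5, 6) are resolved jointly — only one combination satisfies every rule.
The only consistent sequence is: P P P P N C P P.
Rule-by-rule: rule 1 ok; rule 2 ok; rule 3 ok; rule 4 ok; rule 5 ok.

P P P P N C P P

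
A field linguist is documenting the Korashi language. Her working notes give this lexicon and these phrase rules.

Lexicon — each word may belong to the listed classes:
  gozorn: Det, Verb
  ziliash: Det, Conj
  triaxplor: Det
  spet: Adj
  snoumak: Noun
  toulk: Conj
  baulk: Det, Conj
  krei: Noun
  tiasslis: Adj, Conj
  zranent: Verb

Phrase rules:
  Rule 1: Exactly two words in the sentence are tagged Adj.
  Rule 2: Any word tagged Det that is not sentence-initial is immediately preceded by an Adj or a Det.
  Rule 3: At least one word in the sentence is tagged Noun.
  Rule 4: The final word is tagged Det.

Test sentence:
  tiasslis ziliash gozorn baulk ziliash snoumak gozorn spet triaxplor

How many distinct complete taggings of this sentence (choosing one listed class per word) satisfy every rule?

5

Candidates per position — 1:tiasslis {Adj,Conj}; 2:ziliash {Det,Conj}; 3:gozorn {Det,Verb}; 4:baulk {Det,Conj}; 5:ziliash {Det,Conj}; 6:snoumak {Noun}; 7:gozorn {Det,Verb}; 8:spet {Adj}; 9:triaxplor {Det}.
There are 64 candidate sequences in total.
The sequences that satisfy every rule: Adj Det Det Det Det Noun Verb Adj Det; Adj Det Det Det Conj Noun Verb Adj Det; Adj Det Det Conj Conj Noun Verb Adj Det; Adj Det Verb Conj Conj Noun Verb Adj Det; Adj Conj Verb Conj Conj Noun Verb Adj Det.
Count = 5.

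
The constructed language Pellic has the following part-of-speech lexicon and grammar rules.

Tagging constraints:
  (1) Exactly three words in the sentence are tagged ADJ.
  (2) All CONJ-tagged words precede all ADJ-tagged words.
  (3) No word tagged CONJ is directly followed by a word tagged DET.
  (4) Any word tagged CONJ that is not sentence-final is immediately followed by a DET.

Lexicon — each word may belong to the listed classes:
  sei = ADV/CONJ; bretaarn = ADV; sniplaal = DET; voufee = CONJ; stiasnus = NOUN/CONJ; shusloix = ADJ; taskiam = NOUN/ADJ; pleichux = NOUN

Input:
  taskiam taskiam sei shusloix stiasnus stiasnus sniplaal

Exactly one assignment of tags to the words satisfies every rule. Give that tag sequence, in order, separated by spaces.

ADJ ADJ ADV ADJ NOUN NOUN DET

Candidates per position — 1:taskiam {NOUN,ADJ}; 2:taskiam {NOUN,ADJ}; 3:sei {ADV,CONJ}; 4:shusloix {ADJ}; 5:stiasnus {NOUN,CONJ}; 6:stiasnus {NOUN,CONJ}; 7:sniplaal {DET}.
At position 1, choosing NOUN makes rule 1 impossible to satisfy; hence ADJ.
At position 2, choosing NOUN makes rule 1 impossible to satisfy; hence ADJ.
At position 3, choosing CONJ makes rule 2 impossible to satisfy; hence ADV.
At position 5, choosing CONJ makes rule 2 impossible to satisfy; hence NOUN.
At position 6, choosing CONJ makes rule 2 impossible to satisfy; hence NOUN.
The unique satisfying tagging is: ADJ ADJ ADV ADJ NOUN NOUN DET.
Checking: rule 1 satisfied; rule 2 satisfied; rule 3 satisfied; rule 4 satisfied.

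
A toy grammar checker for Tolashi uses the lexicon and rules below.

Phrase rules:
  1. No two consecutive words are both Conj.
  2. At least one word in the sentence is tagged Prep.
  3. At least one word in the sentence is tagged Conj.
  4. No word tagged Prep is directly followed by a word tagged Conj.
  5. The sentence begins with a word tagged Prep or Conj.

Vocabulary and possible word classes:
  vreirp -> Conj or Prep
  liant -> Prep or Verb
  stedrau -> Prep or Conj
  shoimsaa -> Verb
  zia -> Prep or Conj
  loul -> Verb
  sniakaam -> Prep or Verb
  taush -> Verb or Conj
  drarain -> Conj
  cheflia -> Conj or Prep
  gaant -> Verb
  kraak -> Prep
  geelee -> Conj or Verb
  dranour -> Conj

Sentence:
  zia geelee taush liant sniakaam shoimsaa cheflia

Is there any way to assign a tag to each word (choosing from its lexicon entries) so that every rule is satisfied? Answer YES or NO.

Candidates per position — 1:zia {Prep,Conj}; 2:geelee {Conj,Verb}; 3:taush {Verb,Conj}; 4:liant {Prep,Verb}; 5:sniakaam {Prep,Verb}; 6:shoimsaa {Verb}; 7:cheflia {Conj,Prep}.
One satisfying assignment: Prep Verb Conj Verb Prep Verb Conj.
Checking: rule 1 satisfied; rule 2 satisfied; rule 3 satisfied; rule 4 satisfied; rule 5 satisfied.

YES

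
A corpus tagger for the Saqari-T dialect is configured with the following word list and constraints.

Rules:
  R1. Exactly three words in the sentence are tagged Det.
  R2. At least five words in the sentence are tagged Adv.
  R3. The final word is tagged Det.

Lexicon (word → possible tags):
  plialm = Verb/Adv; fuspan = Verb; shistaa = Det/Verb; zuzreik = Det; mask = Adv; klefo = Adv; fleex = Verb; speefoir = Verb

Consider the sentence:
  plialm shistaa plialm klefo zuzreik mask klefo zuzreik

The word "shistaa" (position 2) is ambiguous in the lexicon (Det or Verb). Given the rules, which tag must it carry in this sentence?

Det

Candidates per position — 1:plialm {Verb,Adv}; 2:shistaa {Det,Verb}; 3:plialm {Verb,Adv}; 4:klefo {Adv}; 5:zuzreik {Det}; 6:mask {Adv}; 7:klefo {Adv}; 8:zuzreik {Det}.
Position 1: tagging it Verb would leave rule 2 unsatisfiable, so it must be Adv.
Position 2: tagging it Verb would leave rule 1 unsatisfiable, so it must be Det.
Position 3: tagging it Verb would leave rule 2 unsatisfiable, so it must be Adv.
The only consistent sequence is: Adv Det Adv Adv Det Adv Adv Det.
Checking: rule 1 ok; rule 2 ok; rule 3 ok.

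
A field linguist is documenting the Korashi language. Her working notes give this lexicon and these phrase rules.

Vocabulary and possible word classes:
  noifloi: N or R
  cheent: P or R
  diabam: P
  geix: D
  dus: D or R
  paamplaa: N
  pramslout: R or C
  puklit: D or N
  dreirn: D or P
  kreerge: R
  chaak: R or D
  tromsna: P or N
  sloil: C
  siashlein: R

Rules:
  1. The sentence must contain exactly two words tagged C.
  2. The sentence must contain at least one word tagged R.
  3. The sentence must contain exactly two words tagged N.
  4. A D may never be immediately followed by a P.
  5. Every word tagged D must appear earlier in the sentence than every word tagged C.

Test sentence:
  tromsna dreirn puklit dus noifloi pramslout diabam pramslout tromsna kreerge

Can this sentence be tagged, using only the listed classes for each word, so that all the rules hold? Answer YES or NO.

Candidates per position — 1:tromsna {P,N}; 2:dreirn {D,P}; 3:puklit {D,N}; 4:dus {D,R}; 5:noifloi {N,R}; 6:pramslout {R,C}; 7:diabam {P}; 8:pramslout {R,C}; 9:tromsna {P,N}; 10:kreerge {R}.
One satisfying assignment: P D D R N C P C N R.
Rule-by-rule: rule 1 ok; rule 2 ok; rule 3 ok; rule 4 ok; rule 5 ok.

YES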